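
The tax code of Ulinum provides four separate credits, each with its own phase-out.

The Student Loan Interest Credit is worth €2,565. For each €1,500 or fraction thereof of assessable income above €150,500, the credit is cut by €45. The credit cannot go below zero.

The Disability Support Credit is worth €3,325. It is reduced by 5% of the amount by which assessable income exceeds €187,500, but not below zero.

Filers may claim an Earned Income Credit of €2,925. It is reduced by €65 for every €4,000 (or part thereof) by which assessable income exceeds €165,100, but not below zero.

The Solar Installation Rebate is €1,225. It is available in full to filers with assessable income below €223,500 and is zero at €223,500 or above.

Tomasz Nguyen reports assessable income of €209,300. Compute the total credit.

€6,370

Student Loan Interest Credit: income exceeds €150,500 by €58,800, which is 40 full-or-partial €1,500 increments; reduction = 40 × €45 = €1,800, leaving €765.
Disability Support Credit: 5% of the €21,800 excess over €187,500 is €1,090; credit = €3,325 − €1,090 = €2,235.
Earned Income Credit: income exceeds €165,100 by €44,200, which is 12 full-or-partial €4,000 increments; reduction = 12 × €65 = €780, leaving €2,145.
Solar Installation Rebate: €209,300 is below the €223,500 cutoff, so the full €1,225 applies.
Total: €765 + €2,235 + €2,145 + €1,225 = €6,370.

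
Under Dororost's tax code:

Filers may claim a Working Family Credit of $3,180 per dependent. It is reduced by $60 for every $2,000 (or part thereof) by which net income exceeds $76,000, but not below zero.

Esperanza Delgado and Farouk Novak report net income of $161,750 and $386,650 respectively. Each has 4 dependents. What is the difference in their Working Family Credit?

Esperanza ($161,750): Working Family Credit: base = 4 × $3,180 = $12,720. income exceeds $76,000 by $85,750, which is 43 full-or-partial $2,000 increments; reduction = 43 × $60 = $2,580, leaving $10,140.
Farouk ($386,650): Working Family Credit: base = 4 × $3,180 = $12,720. income exceeds $76,000 by $310,650, which is 156 full-or-partial $2,000 increments; reduction = 156 × $60 = $9,360, leaving $3,360.
Difference: |$10,140 − $3,360| = $6,780.

$6,780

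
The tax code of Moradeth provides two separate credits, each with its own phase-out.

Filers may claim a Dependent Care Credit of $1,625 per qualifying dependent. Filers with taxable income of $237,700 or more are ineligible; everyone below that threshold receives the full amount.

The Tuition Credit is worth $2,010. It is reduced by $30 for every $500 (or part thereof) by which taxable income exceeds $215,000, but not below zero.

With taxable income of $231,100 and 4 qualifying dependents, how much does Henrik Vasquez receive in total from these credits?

$7,520

Dependent Care Credit: base = 4 × $1,625 = $6,500. $231,100 is below the $237,700 cutoff, so the full $6,500 applies.
Tuition Credit: income exceeds $215,000 by $16,100, which is 33 full-or-partial $500 increments; reduction = 33 × $30 = $990, leaving $1,020.
Total: $6,500 + $1,020 = $7,520.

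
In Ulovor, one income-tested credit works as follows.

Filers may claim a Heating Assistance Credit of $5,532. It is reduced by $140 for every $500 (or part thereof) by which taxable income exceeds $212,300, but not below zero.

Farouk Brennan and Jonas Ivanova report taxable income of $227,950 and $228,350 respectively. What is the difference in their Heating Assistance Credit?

$140

Farouk ($227,950): Heating Assistance Credit: income exceeds $212,300 by $15,650, which is 32 full-or-partial $500 increments; reduction = 32 × $140 = $4,480, leaving $1,052.
Jonas ($228,350): Heating Assistance Credit: income exceeds $212,300 by $16,050, which is 33 full-or-partial $500 increments; reduction = 33 × $140 = $4,620, leaving $912.
Difference: |$1,052 − $912| = $140.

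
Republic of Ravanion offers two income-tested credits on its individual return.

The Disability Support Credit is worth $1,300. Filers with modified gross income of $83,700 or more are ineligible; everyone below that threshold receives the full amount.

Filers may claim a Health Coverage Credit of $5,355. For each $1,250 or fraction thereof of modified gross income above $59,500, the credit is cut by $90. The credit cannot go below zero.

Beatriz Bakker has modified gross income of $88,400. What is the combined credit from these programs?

Disability Support Credit: $88,400 meets or exceeds the $83,700 cutoff, so the credit is $0.
Health Coverage Credit: income exceeds $59,500 by $28,900, which is 24 full-or-partial $1,250 increments; reduction = 24 × $90 = $2,160, leaving $3,195.
Total: $0 + $3,195 = $3,195.

$3,195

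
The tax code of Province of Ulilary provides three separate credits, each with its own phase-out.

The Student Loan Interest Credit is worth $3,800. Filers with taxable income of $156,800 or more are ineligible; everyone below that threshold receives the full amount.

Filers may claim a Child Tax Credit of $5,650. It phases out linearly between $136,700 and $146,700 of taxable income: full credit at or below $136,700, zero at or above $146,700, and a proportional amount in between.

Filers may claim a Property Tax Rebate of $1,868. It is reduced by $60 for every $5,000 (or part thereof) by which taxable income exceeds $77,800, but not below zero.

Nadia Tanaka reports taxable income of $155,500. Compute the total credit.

$4,708

Student Loan Interest Credit: $155,500 is below the $156,800 cutoff, so the full $3,800 applies.
Child Tax Credit: $155,500 is at or above $146,700, so the credit is $0.
Property Tax Rebate: income exceeds $77,800 by $77,700, which is 16 full-or-partial $5,000 increments; reduction = 16 × $60 = $960, leaving $908.
Total: $3,800 + $0 + $908 = $4,708.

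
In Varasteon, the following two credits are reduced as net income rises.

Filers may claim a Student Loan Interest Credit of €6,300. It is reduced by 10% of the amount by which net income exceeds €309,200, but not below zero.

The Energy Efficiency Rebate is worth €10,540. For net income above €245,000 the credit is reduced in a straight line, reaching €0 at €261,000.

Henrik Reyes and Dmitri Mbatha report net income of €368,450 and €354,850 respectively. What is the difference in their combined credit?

Henrik (€368,450): Student Loan Interest Credit: 10% of the €59,250 excess over €309,200 is €5,925; credit = €6,300 − €5,925 = €375. Energy Efficiency Rebate: €368,450 is at or above €261,000, so the credit is €0. total €375 + €0 = €375
Dmitri (€354,850): Student Loan Interest Credit: 10% of the €45,650 excess over €309,200 is €4,565; credit = €6,300 − €4,565 = €1,735. Energy Efficiency Rebate: €354,850 is at or above €261,000, so the credit is €0. total €1,735 + €0 = €1,735
Difference: |€375 − €1,735| = €1,360.

€1,360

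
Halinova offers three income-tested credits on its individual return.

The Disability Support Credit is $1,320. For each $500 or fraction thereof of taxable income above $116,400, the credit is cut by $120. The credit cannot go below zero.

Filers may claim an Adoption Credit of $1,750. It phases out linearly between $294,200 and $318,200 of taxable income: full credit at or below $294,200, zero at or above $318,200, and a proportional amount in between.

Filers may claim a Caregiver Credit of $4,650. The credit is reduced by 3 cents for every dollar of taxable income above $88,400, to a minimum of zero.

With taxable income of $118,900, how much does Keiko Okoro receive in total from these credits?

Disability Support Credit: income exceeds $116,400 by $2,500, which is 5 full-or-partial $500 increments; reduction = 5 × $120 = $600, leaving $720.
Adoption Credit: $118,900 is at or below the $294,200 threshold, so the full $1,750 applies.
Caregiver Credit: 3% of the $30,500 excess over $88,400 is $915; credit = $4,650 − $915 = $3,735.
Total: $720 + $1,750 + $3,735 = $6,205.

$6,205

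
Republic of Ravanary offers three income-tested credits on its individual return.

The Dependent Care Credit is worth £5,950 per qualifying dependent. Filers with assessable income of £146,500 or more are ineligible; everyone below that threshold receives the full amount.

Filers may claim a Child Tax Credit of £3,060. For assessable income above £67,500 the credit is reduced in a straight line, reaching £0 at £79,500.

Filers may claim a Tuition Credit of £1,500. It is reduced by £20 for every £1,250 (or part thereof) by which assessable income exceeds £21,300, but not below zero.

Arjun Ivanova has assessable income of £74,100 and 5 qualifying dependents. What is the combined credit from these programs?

Dependent Care Credit: base = 5 × £5,950 = £29,750. £74,100 is below the £146,500 cutoff, so the full £29,750 applies.
Child Tax Credit: £74,100 is £6,600 into a £12,000 phase-out range, leaving 5,400/12,000 of the credit: £3,060 × 5,400/12,000 = £1,377.
Tuition Credit: income exceeds £21,300 by £52,800, which is 43 full-or-partial £1,250 increments; reduction = 43 × £20 = £860, leaving £640.
Total: £29,750 + £1,377 + £640 = £31,767.

£31,767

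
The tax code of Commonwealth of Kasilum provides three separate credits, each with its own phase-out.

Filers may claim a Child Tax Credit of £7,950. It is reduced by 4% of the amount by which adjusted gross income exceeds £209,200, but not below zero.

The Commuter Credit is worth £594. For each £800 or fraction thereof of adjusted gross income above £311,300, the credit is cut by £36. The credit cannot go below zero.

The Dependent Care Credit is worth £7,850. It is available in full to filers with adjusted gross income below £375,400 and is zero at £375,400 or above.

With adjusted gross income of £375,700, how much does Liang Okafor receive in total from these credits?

Child Tax Credit: 4% of the £166,500 excess over £209,200 is £6,660; credit = £7,950 − £6,660 = £1,290.
Commuter Credit: income exceeds £311,300 by £64,400 → 81 increments × £36 = £2,916 ≥ base, so the credit is £0.
Dependent Care Credit: £375,700 meets or exceeds the £375,400 cutoff, so the credit is £0.
Total: £1,290 + £0 + £0 = £1,290.

£1,290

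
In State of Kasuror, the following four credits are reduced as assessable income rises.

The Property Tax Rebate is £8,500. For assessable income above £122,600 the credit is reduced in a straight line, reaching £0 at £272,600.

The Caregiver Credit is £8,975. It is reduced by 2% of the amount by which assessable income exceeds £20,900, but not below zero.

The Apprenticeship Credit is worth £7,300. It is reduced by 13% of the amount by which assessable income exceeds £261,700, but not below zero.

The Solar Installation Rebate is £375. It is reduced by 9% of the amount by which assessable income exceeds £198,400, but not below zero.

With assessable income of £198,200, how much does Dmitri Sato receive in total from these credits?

£17,320

Property Tax Rebate: £198,200 is £75,600 into a £150,000 phase-out range, leaving 74,400/150,000 of the credit: £8,500 × 74,400/150,000 = £4,216.
Caregiver Credit: 2% of the £177,300 excess over £20,900 is £3,546; credit = £8,975 − £3,546 = £5,429.
Apprenticeship Credit: £198,200 is at or below the £261,700 threshold, so the full £7,300 applies.
Solar Installation Rebate: £198,200 is at or below the £198,400 threshold, so the full £375 applies.
Total: £4,216 + £5,429 + £7,300 + £375 = £17,320.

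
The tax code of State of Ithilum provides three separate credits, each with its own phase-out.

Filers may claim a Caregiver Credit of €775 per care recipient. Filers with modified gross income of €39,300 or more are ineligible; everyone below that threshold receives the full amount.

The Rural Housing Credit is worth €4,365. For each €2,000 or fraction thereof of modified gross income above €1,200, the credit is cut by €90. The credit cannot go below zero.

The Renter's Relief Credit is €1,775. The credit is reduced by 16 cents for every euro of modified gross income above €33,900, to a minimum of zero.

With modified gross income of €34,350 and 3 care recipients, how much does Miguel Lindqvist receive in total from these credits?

€6,863

Caregiver Credit: base = 3 × €775 = €2,325. €34,350 is below the €39,300 cutoff, so the full €2,325 applies.
Rural Housing Credit: income exceeds €1,200 by €33,150, which is 17 full-or-partial €2,000 increments; reduction = 17 × €90 = €1,530, leaving €2,835.
Renter's Relief Credit: 16% of the €450 excess over €33,900 is €72; credit = €1,775 − €72 = €1,703.
Total: €2,325 + €2,835 + €1,703 = €6,863.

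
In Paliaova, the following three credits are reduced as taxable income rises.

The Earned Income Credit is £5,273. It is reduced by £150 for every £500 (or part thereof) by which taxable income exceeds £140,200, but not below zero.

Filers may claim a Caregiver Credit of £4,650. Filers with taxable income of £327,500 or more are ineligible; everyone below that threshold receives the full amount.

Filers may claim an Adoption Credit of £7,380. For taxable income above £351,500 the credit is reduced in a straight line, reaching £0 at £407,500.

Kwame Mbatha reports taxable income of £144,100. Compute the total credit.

Earned Income Credit: income exceeds £140,200 by £3,900, which is 8 full-or-partial £500 increments; reduction = 8 × £150 = £1,200, leaving £4,073.
Caregiver Credit: £144,100 is below the £327,500 cutoff, so the full £4,650 applies.
Adoption Credit: £144,100 is at or below the £351,500 threshold, so the full £7,380 applies.
Total: £4,073 + £4,650 + £7,380 = £16,103.

£16,103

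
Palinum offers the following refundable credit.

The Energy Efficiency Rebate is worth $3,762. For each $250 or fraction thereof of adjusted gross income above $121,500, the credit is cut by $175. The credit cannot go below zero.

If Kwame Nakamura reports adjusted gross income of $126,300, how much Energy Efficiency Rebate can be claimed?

Energy Efficiency Rebate: income exceeds $121,500 by $4,800, which is 20 full-or-partial $250 increments; reduction = 20 × $175 = $3,500, leaving $262.

$262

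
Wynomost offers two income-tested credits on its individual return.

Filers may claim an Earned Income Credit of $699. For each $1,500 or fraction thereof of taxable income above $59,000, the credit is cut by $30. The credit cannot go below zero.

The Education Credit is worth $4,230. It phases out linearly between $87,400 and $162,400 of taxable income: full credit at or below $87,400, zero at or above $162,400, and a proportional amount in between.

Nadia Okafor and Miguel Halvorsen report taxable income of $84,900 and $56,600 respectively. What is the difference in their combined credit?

$540

Nadia ($84,900): Earned Income Credit: income exceeds $59,000 by $25,900, which is 18 full-or-partial $1,500 increments; reduction = 18 × $30 = $540, leaving $159. Education Credit: $84,900 is at or below the $87,400 threshold, so the full $4,230 applies. total $159 + $4,230 = $4,389
Miguel ($56,600): Earned Income Credit: $56,600 is at or below the $59,000 threshold, so the full $699 applies. Education Credit: $56,600 is at or below the $87,400 threshold, so the full $4,230 applies. total $699 + $4,230 = $4,929
Difference: |$4,389 − $4,929| = $540.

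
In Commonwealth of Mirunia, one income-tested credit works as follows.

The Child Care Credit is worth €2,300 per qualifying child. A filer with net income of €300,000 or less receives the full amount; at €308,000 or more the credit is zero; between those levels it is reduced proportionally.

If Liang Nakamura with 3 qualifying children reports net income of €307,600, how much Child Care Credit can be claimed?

Child Care Credit: base = 3 × €2,300 = €6,900. €307,600 is €7,600 into a €8,000 phase-out range, leaving 400/8,000 of the credit: €6,900 × 400/8,000 = €345.

€345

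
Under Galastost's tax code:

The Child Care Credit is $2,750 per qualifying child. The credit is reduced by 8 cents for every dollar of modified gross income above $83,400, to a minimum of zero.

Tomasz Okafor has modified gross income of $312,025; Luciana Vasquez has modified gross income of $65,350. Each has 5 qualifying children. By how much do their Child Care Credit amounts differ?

$13,750

Tomasz ($312,025): Child Care Credit: base = 5 × $2,750 = $13,750. 8% of the $228,625 excess over $83,400 is $18,290 ≥ base, so the credit is $0.
Luciana ($65,350): Child Care Credit: base = 5 × $2,750 = $13,750. $65,350 is at or below the $83,400 threshold, so the full $13,750 applies.
Difference: |$0 − $13,750| = $13,750.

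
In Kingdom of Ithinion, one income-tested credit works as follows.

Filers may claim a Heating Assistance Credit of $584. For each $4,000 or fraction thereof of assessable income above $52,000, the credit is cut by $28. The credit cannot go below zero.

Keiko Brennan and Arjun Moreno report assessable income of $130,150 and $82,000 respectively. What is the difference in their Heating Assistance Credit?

Keiko ($130,150): Heating Assistance Credit: income exceeds $52,000 by $78,150, which is 20 full-or-partial $4,000 increments; reduction = 20 × $28 = $560, leaving $24.
Arjun ($82,000): Heating Assistance Credit: income exceeds $52,000 by $30,000, which is 8 full-or-partial $4,000 increments; reduction = 8 × $28 = $224, leaving $360.
Difference: |$24 − $360| = $336.

$336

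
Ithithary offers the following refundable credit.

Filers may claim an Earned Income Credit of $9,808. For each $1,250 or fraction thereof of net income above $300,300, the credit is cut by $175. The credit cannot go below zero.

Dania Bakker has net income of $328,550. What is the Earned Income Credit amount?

$5,783

Earned Income Credit: income exceeds $300,300 by $28,250, which is 23 full-or-partial $1,250 increments; reduction = 23 × $175 = $4,025, leaving $5,783.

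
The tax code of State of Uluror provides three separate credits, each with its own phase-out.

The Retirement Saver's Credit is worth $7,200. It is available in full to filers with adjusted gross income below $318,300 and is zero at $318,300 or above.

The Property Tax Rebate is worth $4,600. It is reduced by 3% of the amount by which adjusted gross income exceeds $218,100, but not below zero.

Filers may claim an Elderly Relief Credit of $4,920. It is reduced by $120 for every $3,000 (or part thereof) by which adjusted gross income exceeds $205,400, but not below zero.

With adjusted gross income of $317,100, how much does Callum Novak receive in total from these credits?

Retirement Saver's Credit: $317,100 is below the $318,300 cutoff, so the full $7,200 applies.
Property Tax Rebate: 3% of the $99,000 excess over $218,100 is $2,970; credit = $4,600 − $2,970 = $1,630.
Elderly Relief Credit: income exceeds $205,400 by $111,700, which is 38 full-or-partial $3,000 increments; reduction = 38 × $120 = $4,560, leaving $360.
Total: $7,200 + $1,630 + $360 = $9,190.

$9,190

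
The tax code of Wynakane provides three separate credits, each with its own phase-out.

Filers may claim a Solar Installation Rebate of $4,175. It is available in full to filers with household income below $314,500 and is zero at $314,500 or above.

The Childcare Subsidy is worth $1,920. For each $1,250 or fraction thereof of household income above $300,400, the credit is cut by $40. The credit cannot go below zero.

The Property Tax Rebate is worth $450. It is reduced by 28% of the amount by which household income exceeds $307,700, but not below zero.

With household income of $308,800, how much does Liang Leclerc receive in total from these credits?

Solar Installation Rebate: $308,800 is below the $314,500 cutoff, so the full $4,175 applies.
Childcare Subsidy: income exceeds $300,400 by $8,400, which is 7 full-or-partial $1,250 increments; reduction = 7 × $40 = $280, leaving $1,640.
Property Tax Rebate: 28% of the $1,100 excess over $307,700 is $308; credit = $450 − $308 = $142.
Total: $4,175 + $1,640 + $142 = $5,957.

$5,957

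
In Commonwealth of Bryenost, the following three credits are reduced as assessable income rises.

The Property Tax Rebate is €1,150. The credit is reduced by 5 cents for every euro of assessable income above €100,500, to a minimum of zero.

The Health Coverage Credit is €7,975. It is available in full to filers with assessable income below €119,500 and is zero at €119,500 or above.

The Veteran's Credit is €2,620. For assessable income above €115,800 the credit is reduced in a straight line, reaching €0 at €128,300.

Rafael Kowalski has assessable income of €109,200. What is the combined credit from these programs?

Property Tax Rebate: 5% of the €8,700 excess over €100,500 is €435; credit = €1,150 − €435 = €715.
Health Coverage Credit: €109,200 is below the €119,500 cutoff, so the full €7,975 applies.
Veteran's Credit: €109,200 is at or below the €115,800 threshold, so the full €2,620 applies.
Total: €715 + €7,975 + €2,620 = €11,310.

€11,310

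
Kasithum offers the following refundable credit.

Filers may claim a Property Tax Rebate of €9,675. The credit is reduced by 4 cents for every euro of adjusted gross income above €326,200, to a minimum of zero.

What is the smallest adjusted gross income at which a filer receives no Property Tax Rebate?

€568,075

The credit falls by 4% of each euro above €326,200, so it reaches zero when the excess is €9,675 / 4% = €241,875: income = €326,200 + €241,875 = €568,075.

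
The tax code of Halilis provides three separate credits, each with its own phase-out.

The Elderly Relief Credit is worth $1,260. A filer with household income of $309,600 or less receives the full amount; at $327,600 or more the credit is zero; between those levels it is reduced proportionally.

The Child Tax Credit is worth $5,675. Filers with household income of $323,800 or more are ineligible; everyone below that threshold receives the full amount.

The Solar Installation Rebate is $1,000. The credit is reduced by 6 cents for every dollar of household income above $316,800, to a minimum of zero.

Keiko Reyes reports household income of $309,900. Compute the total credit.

$7,914

Elderly Relief Credit: $309,900 is $300 into a $18,000 phase-out range, leaving 17,700/18,000 of the credit: $1,260 × 17,700/18,000 = $1,239.
Child Tax Credit: $309,900 is below the $323,800 cutoff, so the full $5,675 applies.
Solar Installation Rebate: $309,900 is at or below the $316,800 threshold, so the full $1,000 applies.
Total: $1,239 + $5,675 + $1,000 = $7,914.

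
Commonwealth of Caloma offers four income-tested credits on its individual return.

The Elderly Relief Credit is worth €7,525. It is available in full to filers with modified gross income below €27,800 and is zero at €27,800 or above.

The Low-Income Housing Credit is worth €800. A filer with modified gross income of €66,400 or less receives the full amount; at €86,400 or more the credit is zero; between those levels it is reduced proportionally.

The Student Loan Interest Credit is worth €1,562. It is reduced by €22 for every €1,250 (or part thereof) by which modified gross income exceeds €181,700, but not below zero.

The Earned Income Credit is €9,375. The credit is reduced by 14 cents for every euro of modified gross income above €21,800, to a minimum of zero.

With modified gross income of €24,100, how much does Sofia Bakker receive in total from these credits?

Elderly Relief Credit: €24,100 is below the €27,800 cutoff, so the full €7,525 applies.
Low-Income Housing Credit: €24,100 is at or below the €66,400 threshold, so the full €800 applies.
Student Loan Interest Credit: €24,100 is at or below the €181,700 threshold, so the full €1,562 applies.
Earned Income Credit: 14% of the €2,300 excess over €21,800 is €322; credit = €9,375 − €322 = €9,053.
Total: €7,525 + €800 + €1,562 + €9,053 = €18,940.

€18,940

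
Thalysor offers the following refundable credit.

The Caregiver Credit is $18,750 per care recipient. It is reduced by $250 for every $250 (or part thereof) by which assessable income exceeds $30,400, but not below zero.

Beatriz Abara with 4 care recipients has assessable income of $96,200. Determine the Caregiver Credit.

$9,000

Caregiver Credit: base = 4 × $18,750 = $75,000. income exceeds $30,400 by $65,800, which is 264 full-or-partial $250 increments; reduction = 264 × $250 = $66,000, leaving $9,000.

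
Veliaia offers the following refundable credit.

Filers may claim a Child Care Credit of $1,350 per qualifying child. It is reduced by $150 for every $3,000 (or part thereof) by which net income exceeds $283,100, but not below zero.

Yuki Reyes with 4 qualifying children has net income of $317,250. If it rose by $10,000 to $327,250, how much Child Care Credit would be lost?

At $317,250 — base = 4 × $1,350 = $5,400. income exceeds $283,100 by $34,150, which is 12 full-or-partial $3,000 increments; reduction = 12 × $150 = $1,800, leaving $3,600.
At $327,250 — base = 4 × $1,350 = $5,400. income exceeds $283,100 by $44,150, which is 15 full-or-partial $3,000 increments; reduction = 15 × $150 = $2,250, leaving $3,150.
Lost: $3,600 − $3,150 = $450.

$450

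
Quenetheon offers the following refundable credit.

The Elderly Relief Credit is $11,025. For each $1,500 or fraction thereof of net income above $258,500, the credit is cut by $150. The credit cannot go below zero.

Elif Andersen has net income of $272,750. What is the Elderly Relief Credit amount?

$9,525

Elderly Relief Credit: income exceeds $258,500 by $14,250, which is 10 full-or-partial $1,500 increments; reduction = 10 × $150 = $1,500, leaving $9,525.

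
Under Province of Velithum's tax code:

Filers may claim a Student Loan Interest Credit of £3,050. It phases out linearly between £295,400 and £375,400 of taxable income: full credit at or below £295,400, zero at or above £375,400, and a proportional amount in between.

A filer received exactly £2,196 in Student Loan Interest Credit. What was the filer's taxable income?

£2,196 is 2,196/3,050 of the full £3,050, so 854/3,050 of the £80,000 range has been used: income = £295,400 + £80,000 × 854/3,050 = £317,800.

£317,800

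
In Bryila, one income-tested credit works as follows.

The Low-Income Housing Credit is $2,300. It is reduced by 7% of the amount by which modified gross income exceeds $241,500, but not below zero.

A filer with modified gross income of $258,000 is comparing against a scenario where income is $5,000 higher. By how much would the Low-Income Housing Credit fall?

At $258,000 — 7% of the $16,500 excess over $241,500 is $1,155; credit = $2,300 − $1,155 = $1,145.
At $263,000 — 7% of the $21,500 excess over $241,500 is $1,505; credit = $2,300 − $1,505 = $795.
Lost: $1,145 − $795 = $350.

$350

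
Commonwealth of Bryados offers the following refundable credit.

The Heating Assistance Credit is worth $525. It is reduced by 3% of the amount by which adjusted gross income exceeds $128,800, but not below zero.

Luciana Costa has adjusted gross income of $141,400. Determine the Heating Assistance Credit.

$147

Heating Assistance Credit: 3% of the $12,600 excess over $128,800 is $378; credit = $525 − $378 = $147.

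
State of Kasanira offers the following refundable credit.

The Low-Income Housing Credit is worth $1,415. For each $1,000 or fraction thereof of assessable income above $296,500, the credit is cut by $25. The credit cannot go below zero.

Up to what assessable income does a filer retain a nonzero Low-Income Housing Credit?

$352,500

After 56 increments the reduction is 56 × $25 = $1,400, leaving $15; one more increment wipes it out. Increment 56 ends at excess 56 × $1,000 = $56,000, so the highest qualifying income is $296,500 + $56,000 = $352,500.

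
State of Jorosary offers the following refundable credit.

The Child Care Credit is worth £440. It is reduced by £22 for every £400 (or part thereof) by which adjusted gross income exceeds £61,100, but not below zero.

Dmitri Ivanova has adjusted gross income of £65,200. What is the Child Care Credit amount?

Child Care Credit: income exceeds £61,100 by £4,100, which is 11 full-or-partial £400 increments; reduction = 11 × £22 = £242, leaving £198.

£198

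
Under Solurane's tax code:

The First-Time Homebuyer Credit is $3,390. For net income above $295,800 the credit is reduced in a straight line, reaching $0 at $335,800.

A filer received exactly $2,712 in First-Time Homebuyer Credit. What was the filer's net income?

$2,712 is 2,712/3,390 of the full $3,390, so 678/3,390 of the $40,000 range has been used: income = $295,800 + $40,000 × 678/3,390 = $303,800.

$303,800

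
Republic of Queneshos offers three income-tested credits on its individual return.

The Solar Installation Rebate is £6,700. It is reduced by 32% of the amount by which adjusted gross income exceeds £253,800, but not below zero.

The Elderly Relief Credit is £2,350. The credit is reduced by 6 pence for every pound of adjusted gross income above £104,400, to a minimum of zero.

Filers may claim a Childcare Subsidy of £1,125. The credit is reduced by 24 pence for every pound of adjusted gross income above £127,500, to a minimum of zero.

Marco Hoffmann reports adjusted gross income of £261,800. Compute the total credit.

Solar Installation Rebate: 32% of the £8,000 excess over £253,800 is £2,560; credit = £6,700 − £2,560 = £4,140.
Elderly Relief Credit: 6% of the £157,400 excess over £104,400 is £9,444 ≥ base, so the credit is £0.
Childcare Subsidy: 24% of the £134,300 excess over £127,500 is £32,232 ≥ base, so the credit is £0.
Total: £4,140 + £0 + £0 = £4,140.

£4,140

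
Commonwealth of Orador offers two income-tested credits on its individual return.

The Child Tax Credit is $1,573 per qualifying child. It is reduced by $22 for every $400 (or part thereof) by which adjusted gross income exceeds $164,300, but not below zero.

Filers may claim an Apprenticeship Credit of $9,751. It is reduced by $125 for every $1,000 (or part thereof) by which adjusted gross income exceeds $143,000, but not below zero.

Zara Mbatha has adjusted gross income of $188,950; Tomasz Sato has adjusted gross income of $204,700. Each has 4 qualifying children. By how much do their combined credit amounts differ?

$2,858

Zara ($188,950): Child Tax Credit: base = 4 × $1,573 = $6,292. income exceeds $164,300 by $24,650, which is 62 full-or-partial $400 increments; reduction = 62 × $22 = $1,364, leaving $4,928. Apprenticeship Credit: income exceeds $143,000 by $45,950, which is 46 full-or-partial $1,000 increments; reduction = 46 × $125 = $5,750, leaving $4,001. total $4,928 + $4,001 = $8,929
Tomasz ($204,700): Child Tax Credit: base = 4 × $1,573 = $6,292. income exceeds $164,300 by $40,400, which is 101 full-or-partial $400 increments; reduction = 101 × $22 = $2,222, leaving $4,070. Apprenticeship Credit: income exceeds $143,000 by $61,700, which is 62 full-or-partial $1,000 increments; reduction = 62 × $125 = $7,750, leaving $2,001. total $4,070 + $2,001 = $6,071
Difference: |$8,929 − $6,071| = $2,858.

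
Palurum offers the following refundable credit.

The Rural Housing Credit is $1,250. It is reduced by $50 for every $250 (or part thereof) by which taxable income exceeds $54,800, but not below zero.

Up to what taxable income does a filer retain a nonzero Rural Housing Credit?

After 24 increments the reduction is 24 × $50 = $1,200, leaving $50; one more increment wipes it out. Increment 24 ends at excess 24 × $250 = $6,000, so the highest qualifying income is $54,800 + $6,000 = $60,800.

$60,800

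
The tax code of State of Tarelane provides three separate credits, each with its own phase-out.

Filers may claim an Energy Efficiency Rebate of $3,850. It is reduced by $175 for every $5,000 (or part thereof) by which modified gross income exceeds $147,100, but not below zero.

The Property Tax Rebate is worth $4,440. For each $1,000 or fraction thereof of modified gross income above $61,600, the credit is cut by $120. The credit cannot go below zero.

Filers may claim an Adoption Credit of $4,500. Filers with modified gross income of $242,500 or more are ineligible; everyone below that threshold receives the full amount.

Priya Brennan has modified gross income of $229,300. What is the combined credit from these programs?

Energy Efficiency Rebate: income exceeds $147,100 by $82,200, which is 17 full-or-partial $5,000 increments; reduction = 17 × $175 = $2,975, leaving $875.
Property Tax Rebate: income exceeds $61,600 by $167,700 → 168 increments × $120 = $20,160 ≥ base, so the credit is $0.
Adoption Credit: $229,300 is below the $242,500 cutoff, so the full $4,500 applies.
Total: $875 + $0 + $4,500 = $5,375.

$5,375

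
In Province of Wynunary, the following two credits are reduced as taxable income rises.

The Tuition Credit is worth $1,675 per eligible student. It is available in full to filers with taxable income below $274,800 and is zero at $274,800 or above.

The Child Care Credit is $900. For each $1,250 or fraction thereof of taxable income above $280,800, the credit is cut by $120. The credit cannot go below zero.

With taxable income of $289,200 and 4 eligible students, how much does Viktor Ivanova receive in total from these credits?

Tuition Credit: base = 4 × $1,675 = $6,700. $289,200 meets or exceeds the $274,800 cutoff, so the credit is $0.
Child Care Credit: income exceeds $280,800 by $8,400, which is 7 full-or-partial $1,250 increments; reduction = 7 × $120 = $840, leaving $60.
Total: $0 + $60 = $60.

$60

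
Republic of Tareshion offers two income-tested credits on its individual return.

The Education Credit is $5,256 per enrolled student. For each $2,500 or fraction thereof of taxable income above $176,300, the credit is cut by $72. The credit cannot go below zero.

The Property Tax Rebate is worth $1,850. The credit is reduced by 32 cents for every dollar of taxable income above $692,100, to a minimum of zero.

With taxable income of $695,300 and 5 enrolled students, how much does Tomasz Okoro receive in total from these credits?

$12,130

Education Credit: base = 5 × $5,256 = $26,280. income exceeds $176,300 by $519,000, which is 208 full-or-partial $2,500 increments; reduction = 208 × $72 = $14,976, leaving $11,304.
Property Tax Rebate: 32% of the $3,200 excess over $692,100 is $1,024; credit = $1,850 − $1,024 = $826.
Total: $11,304 + $826 = $12,130.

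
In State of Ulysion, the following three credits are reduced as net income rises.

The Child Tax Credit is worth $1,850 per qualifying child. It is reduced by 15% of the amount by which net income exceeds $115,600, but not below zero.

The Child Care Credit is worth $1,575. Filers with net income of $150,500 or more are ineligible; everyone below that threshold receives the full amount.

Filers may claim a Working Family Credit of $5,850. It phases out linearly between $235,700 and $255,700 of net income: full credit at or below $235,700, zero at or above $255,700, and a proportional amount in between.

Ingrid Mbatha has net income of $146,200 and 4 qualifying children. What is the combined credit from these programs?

Child Tax Credit: base = 4 × $1,850 = $7,400. 15% of the $30,600 excess over $115,600 is $4,590; credit = $7,400 − $4,590 = $2,810.
Child Care Credit: $146,200 is below the $150,500 cutoff, so the full $1,575 applies.
Working Family Credit: $146,200 is at or below the $235,700 threshold, so the full $5,850 applies.
Total: $2,810 + $1,575 + $5,850 = $10,235.

$10,235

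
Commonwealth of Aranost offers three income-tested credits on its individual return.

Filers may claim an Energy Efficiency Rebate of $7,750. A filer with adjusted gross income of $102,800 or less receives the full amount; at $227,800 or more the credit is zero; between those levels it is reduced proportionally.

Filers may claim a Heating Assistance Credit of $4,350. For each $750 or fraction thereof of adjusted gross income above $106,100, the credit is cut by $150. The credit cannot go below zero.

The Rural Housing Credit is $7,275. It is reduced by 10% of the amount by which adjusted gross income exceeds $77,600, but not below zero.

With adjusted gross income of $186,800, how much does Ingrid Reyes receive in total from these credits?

$2,542

Energy Efficiency Rebate: $186,800 is $84,000 into a $125,000 phase-out range, leaving 41,000/125,000 of the credit: $7,750 × 41,000/125,000 = $2,542.
Heating Assistance Credit: income exceeds $106,100 by $80,700 → 108 increments × $150 = $16,200 ≥ base, so the credit is $0.
Rural Housing Credit: 10% of the $109,200 excess over $77,600 is $10,920 ≥ base, so the credit is $0.
Total: $2,542 + $0 + $0 = $2,542.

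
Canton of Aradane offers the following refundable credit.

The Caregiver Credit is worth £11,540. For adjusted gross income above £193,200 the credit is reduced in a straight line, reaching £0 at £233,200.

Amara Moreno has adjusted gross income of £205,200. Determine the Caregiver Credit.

Caregiver Credit: £205,200 is £12,000 into a £40,000 phase-out range, leaving 28,000/40,000 of the credit: £11,540 × 28,000/40,000 = £8,078.

£8,078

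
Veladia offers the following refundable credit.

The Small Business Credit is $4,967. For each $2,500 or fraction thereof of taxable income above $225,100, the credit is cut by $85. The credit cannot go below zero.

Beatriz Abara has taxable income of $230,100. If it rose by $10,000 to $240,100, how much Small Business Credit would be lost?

At $230,100 — income exceeds $225,100 by $5,000, which is 2 full-or-partial $2,500 increments; reduction = 2 × $85 = $170, leaving $4,797.
At $240,100 — income exceeds $225,100 by $15,000, which is 6 full-or-partial $2,500 increments; reduction = 6 × $85 = $510, leaving $4,457.
Lost: $4,797 − $4,457 = $340.

$340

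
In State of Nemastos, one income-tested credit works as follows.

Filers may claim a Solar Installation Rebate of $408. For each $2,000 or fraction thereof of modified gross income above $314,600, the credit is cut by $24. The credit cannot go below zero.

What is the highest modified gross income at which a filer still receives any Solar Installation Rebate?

After 16 increments the reduction is 16 × $24 = $384, leaving $24; one more increment wipes it out. Increment 16 ends at excess 16 × $2,000 = $32,000, so the highest qualifying income is $314,600 + $32,000 = $346,600.

$346,600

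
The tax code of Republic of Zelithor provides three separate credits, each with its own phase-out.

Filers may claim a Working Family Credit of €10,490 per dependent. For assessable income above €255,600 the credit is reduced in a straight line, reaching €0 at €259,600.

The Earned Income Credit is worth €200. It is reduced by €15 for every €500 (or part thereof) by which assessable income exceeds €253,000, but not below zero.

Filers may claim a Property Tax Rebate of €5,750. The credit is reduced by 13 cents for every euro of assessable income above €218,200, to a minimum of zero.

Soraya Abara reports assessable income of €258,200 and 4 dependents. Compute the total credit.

Working Family Credit: base = 4 × €10,490 = €41,960. €258,200 is €2,600 into a €4,000 phase-out range, leaving 1,400/4,000 of the credit: €41,960 × 1,400/4,000 = €14,686.
Earned Income Credit: income exceeds €253,000 by €5,200, which is 11 full-or-partial €500 increments; reduction = 11 × €15 = €165, leaving €35.
Property Tax Rebate: 13% of the €40,000 excess over €218,200 is €5,200; credit = €5,750 − €5,200 = €550.
Total: €14,686 + €35 + €550 = €15,271.

€15,271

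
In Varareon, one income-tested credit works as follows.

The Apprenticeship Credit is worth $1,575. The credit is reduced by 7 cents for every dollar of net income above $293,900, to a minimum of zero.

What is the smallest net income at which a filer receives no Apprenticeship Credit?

The credit falls by 7% of each dollar above $293,900, so it reaches zero when the excess is $1,575 / 7% = $22,500: income = $293,900 + $22,500 = $316,400.

$316,400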